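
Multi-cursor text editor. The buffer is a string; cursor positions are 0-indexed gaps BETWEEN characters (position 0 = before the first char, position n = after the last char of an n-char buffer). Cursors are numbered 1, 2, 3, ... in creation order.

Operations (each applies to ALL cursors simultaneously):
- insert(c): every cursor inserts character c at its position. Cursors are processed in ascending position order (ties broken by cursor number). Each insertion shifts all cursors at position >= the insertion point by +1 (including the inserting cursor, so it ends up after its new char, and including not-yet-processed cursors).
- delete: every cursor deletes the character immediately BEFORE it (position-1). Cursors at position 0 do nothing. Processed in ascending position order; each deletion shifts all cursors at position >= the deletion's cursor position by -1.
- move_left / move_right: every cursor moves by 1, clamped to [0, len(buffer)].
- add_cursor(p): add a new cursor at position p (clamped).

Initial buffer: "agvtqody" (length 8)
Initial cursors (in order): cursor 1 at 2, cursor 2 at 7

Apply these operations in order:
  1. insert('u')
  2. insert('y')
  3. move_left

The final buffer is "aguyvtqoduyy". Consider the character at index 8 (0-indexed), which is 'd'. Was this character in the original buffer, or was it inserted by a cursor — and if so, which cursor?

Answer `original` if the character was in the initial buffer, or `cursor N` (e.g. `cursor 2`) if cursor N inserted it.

Answer: original

Derivation:
After op 1 (insert('u')): buffer="aguvtqoduy" (len 10), cursors c1@3 c2@9, authorship ..1.....2.
After op 2 (insert('y')): buffer="aguyvtqoduyy" (len 12), cursors c1@4 c2@11, authorship ..11.....22.
After op 3 (move_left): buffer="aguyvtqoduyy" (len 12), cursors c1@3 c2@10, authorship ..11.....22.
Authorship (.=original, N=cursor N): . . 1 1 . . . . . 2 2 .
Index 8: author = original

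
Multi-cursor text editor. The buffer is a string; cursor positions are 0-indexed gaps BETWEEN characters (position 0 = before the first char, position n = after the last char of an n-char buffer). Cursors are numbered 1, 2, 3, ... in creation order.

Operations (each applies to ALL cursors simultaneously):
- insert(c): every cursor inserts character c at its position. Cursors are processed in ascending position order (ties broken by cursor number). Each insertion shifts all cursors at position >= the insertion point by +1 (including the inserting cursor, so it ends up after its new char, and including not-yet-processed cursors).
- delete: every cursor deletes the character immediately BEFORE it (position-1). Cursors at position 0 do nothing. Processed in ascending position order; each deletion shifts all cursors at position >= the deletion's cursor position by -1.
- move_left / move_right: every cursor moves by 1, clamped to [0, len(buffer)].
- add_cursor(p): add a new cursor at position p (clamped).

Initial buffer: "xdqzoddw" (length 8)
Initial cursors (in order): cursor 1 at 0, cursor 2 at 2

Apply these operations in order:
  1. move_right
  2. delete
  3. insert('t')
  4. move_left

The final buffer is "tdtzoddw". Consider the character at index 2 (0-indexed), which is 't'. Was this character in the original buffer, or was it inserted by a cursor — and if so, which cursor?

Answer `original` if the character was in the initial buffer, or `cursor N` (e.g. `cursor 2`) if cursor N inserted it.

After op 1 (move_right): buffer="xdqzoddw" (len 8), cursors c1@1 c2@3, authorship ........
After op 2 (delete): buffer="dzoddw" (len 6), cursors c1@0 c2@1, authorship ......
After op 3 (insert('t')): buffer="tdtzoddw" (len 8), cursors c1@1 c2@3, authorship 1.2.....
After op 4 (move_left): buffer="tdtzoddw" (len 8), cursors c1@0 c2@2, authorship 1.2.....
Authorship (.=original, N=cursor N): 1 . 2 . . . . .
Index 2: author = 2

Answer: cursor 2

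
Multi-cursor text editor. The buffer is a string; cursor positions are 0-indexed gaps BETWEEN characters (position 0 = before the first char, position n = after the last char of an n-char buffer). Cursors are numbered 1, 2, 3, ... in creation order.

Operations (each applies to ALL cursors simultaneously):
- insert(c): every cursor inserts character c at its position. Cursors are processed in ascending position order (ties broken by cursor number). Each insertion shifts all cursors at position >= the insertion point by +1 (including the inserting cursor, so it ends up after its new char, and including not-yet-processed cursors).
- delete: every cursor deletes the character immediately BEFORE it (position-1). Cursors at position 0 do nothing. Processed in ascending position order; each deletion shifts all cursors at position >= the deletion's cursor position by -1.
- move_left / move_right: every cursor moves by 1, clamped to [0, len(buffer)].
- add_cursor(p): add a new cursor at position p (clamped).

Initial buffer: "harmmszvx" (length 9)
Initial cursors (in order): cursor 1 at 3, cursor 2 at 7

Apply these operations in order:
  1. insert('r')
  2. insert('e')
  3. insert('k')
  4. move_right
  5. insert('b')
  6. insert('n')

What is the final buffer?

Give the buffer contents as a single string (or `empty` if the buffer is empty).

Answer: harrekmbnmszrekvbnx

Derivation:
After op 1 (insert('r')): buffer="harrmmszrvx" (len 11), cursors c1@4 c2@9, authorship ...1....2..
After op 2 (insert('e')): buffer="harremmszrevx" (len 13), cursors c1@5 c2@11, authorship ...11....22..
After op 3 (insert('k')): buffer="harrekmmszrekvx" (len 15), cursors c1@6 c2@13, authorship ...111....222..
After op 4 (move_right): buffer="harrekmmszrekvx" (len 15), cursors c1@7 c2@14, authorship ...111....222..
After op 5 (insert('b')): buffer="harrekmbmszrekvbx" (len 17), cursors c1@8 c2@16, authorship ...111.1...222.2.
After op 6 (insert('n')): buffer="harrekmbnmszrekvbnx" (len 19), cursors c1@9 c2@18, authorship ...111.11...222.22.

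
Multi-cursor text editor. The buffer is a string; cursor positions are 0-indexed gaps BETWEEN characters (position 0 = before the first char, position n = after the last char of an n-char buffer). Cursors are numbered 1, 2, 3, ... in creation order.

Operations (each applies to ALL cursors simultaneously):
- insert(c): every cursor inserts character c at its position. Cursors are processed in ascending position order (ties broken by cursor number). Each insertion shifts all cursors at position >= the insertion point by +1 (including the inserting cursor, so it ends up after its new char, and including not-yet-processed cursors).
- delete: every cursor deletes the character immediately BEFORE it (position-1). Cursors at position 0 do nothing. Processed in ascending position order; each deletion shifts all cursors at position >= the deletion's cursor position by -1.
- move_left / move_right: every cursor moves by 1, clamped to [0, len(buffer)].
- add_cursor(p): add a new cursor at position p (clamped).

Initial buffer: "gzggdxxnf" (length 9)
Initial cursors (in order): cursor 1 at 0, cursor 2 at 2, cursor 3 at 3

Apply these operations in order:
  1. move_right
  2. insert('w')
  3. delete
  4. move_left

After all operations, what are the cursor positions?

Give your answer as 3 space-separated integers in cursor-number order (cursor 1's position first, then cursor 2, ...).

After op 1 (move_right): buffer="gzggdxxnf" (len 9), cursors c1@1 c2@3 c3@4, authorship .........
After op 2 (insert('w')): buffer="gwzgwgwdxxnf" (len 12), cursors c1@2 c2@5 c3@7, authorship .1..2.3.....
After op 3 (delete): buffer="gzggdxxnf" (len 9), cursors c1@1 c2@3 c3@4, authorship .........
After op 4 (move_left): buffer="gzggdxxnf" (len 9), cursors c1@0 c2@2 c3@3, authorship .........

Answer: 0 2 3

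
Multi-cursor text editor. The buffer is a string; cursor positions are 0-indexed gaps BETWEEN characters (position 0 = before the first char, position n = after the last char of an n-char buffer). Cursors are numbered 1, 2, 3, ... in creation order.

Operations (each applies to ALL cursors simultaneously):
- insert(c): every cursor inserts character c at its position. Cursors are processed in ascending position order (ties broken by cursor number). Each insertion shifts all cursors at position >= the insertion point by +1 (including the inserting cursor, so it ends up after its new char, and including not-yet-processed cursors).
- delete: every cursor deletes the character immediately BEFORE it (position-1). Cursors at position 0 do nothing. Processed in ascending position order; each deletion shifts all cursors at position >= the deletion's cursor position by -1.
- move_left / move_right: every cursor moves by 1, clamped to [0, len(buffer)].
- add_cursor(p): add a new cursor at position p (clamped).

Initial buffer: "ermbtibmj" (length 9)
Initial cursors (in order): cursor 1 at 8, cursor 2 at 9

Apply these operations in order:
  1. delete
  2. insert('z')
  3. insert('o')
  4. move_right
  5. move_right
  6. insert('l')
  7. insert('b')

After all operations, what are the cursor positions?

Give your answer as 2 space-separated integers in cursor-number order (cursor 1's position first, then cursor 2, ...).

After op 1 (delete): buffer="ermbtib" (len 7), cursors c1@7 c2@7, authorship .......
After op 2 (insert('z')): buffer="ermbtibzz" (len 9), cursors c1@9 c2@9, authorship .......12
After op 3 (insert('o')): buffer="ermbtibzzoo" (len 11), cursors c1@11 c2@11, authorship .......1212
After op 4 (move_right): buffer="ermbtibzzoo" (len 11), cursors c1@11 c2@11, authorship .......1212
After op 5 (move_right): buffer="ermbtibzzoo" (len 11), cursors c1@11 c2@11, authorship .......1212
After op 6 (insert('l')): buffer="ermbtibzzooll" (len 13), cursors c1@13 c2@13, authorship .......121212
After op 7 (insert('b')): buffer="ermbtibzzoollbb" (len 15), cursors c1@15 c2@15, authorship .......12121212

Answer: 15 15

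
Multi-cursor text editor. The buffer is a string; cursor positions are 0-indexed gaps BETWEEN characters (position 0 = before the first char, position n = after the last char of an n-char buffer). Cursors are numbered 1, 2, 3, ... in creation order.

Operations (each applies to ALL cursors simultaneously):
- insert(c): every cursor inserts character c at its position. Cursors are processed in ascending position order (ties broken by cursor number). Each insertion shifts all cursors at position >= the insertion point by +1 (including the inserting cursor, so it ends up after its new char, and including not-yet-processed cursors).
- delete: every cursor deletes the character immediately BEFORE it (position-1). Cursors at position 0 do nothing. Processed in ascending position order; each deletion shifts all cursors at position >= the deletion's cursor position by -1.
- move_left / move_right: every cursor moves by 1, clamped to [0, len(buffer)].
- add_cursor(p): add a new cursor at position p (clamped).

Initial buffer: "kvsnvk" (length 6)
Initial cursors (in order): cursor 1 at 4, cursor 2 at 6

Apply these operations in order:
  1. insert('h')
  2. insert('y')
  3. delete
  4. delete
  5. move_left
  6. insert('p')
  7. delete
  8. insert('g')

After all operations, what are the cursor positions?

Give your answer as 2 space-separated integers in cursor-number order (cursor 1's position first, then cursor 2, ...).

Answer: 4 7

Derivation:
After op 1 (insert('h')): buffer="kvsnhvkh" (len 8), cursors c1@5 c2@8, authorship ....1..2
After op 2 (insert('y')): buffer="kvsnhyvkhy" (len 10), cursors c1@6 c2@10, authorship ....11..22
After op 3 (delete): buffer="kvsnhvkh" (len 8), cursors c1@5 c2@8, authorship ....1..2
After op 4 (delete): buffer="kvsnvk" (len 6), cursors c1@4 c2@6, authorship ......
After op 5 (move_left): buffer="kvsnvk" (len 6), cursors c1@3 c2@5, authorship ......
After op 6 (insert('p')): buffer="kvspnvpk" (len 8), cursors c1@4 c2@7, authorship ...1..2.
After op 7 (delete): buffer="kvsnvk" (len 6), cursors c1@3 c2@5, authorship ......
After op 8 (insert('g')): buffer="kvsgnvgk" (len 8), cursors c1@4 c2@7, authorship ...1..2.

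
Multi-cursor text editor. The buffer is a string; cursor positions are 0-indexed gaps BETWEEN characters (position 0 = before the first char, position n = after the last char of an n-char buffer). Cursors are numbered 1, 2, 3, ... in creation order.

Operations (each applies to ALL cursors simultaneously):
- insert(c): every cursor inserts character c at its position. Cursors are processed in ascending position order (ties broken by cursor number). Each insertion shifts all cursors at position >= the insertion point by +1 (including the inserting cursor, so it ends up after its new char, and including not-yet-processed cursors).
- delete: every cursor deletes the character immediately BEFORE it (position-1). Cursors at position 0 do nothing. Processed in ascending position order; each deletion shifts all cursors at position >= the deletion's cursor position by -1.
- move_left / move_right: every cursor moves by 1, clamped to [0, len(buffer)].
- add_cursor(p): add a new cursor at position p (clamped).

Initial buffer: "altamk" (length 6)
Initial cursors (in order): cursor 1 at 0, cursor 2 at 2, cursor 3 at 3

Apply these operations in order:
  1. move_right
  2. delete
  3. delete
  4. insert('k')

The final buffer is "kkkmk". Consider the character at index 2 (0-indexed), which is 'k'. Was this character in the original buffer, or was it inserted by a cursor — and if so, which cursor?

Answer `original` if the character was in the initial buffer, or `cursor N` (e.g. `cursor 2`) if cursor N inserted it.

Answer: cursor 3

Derivation:
After op 1 (move_right): buffer="altamk" (len 6), cursors c1@1 c2@3 c3@4, authorship ......
After op 2 (delete): buffer="lmk" (len 3), cursors c1@0 c2@1 c3@1, authorship ...
After op 3 (delete): buffer="mk" (len 2), cursors c1@0 c2@0 c3@0, authorship ..
After op 4 (insert('k')): buffer="kkkmk" (len 5), cursors c1@3 c2@3 c3@3, authorship 123..
Authorship (.=original, N=cursor N): 1 2 3 . .
Index 2: author = 3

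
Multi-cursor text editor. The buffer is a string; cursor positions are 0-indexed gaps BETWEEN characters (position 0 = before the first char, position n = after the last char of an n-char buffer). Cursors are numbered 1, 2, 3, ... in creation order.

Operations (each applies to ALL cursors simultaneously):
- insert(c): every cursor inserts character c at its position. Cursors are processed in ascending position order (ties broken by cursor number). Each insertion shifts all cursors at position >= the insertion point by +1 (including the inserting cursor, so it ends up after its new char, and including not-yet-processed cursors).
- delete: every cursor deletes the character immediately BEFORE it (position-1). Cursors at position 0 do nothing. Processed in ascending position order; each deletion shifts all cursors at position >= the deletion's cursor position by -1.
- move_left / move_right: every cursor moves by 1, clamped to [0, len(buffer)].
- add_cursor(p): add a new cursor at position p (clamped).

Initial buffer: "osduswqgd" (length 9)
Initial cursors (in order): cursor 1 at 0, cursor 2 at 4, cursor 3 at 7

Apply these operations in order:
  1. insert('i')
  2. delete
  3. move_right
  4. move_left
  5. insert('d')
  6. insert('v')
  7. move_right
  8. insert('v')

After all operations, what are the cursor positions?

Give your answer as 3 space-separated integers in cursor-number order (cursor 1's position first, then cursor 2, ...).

After op 1 (insert('i')): buffer="iosduiswqigd" (len 12), cursors c1@1 c2@6 c3@10, authorship 1....2...3..
After op 2 (delete): buffer="osduswqgd" (len 9), cursors c1@0 c2@4 c3@7, authorship .........
After op 3 (move_right): buffer="osduswqgd" (len 9), cursors c1@1 c2@5 c3@8, authorship .........
After op 4 (move_left): buffer="osduswqgd" (len 9), cursors c1@0 c2@4 c3@7, authorship .........
After op 5 (insert('d')): buffer="dosdudswqdgd" (len 12), cursors c1@1 c2@6 c3@10, authorship 1....2...3..
After op 6 (insert('v')): buffer="dvosdudvswqdvgd" (len 15), cursors c1@2 c2@8 c3@13, authorship 11....22...33..
After op 7 (move_right): buffer="dvosdudvswqdvgd" (len 15), cursors c1@3 c2@9 c3@14, authorship 11....22...33..
After op 8 (insert('v')): buffer="dvovsdudvsvwqdvgvd" (len 18), cursors c1@4 c2@11 c3@17, authorship 11.1...22.2..33.3.

Answer: 4 11 17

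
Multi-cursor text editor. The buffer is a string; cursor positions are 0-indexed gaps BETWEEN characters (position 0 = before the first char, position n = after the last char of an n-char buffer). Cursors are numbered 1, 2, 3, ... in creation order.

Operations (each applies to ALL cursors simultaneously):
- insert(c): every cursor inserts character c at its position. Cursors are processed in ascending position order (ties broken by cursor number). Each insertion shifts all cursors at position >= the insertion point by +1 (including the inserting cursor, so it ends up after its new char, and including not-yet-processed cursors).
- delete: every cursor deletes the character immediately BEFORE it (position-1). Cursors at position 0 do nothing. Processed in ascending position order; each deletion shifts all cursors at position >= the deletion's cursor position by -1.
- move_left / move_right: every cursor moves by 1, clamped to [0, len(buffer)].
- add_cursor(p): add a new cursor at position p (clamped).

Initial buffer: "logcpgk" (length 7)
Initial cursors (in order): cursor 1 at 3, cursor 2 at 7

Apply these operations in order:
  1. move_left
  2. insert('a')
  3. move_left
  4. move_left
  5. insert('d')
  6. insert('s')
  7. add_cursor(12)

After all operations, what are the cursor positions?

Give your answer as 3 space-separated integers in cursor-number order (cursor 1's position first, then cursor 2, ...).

After op 1 (move_left): buffer="logcpgk" (len 7), cursors c1@2 c2@6, authorship .......
After op 2 (insert('a')): buffer="loagcpgak" (len 9), cursors c1@3 c2@8, authorship ..1....2.
After op 3 (move_left): buffer="loagcpgak" (len 9), cursors c1@2 c2@7, authorship ..1....2.
After op 4 (move_left): buffer="loagcpgak" (len 9), cursors c1@1 c2@6, authorship ..1....2.
After op 5 (insert('d')): buffer="ldoagcpdgak" (len 11), cursors c1@2 c2@8, authorship .1.1...2.2.
After op 6 (insert('s')): buffer="ldsoagcpdsgak" (len 13), cursors c1@3 c2@10, authorship .11.1...22.2.
After op 7 (add_cursor(12)): buffer="ldsoagcpdsgak" (len 13), cursors c1@3 c2@10 c3@12, authorship .11.1...22.2.

Answer: 3 10 12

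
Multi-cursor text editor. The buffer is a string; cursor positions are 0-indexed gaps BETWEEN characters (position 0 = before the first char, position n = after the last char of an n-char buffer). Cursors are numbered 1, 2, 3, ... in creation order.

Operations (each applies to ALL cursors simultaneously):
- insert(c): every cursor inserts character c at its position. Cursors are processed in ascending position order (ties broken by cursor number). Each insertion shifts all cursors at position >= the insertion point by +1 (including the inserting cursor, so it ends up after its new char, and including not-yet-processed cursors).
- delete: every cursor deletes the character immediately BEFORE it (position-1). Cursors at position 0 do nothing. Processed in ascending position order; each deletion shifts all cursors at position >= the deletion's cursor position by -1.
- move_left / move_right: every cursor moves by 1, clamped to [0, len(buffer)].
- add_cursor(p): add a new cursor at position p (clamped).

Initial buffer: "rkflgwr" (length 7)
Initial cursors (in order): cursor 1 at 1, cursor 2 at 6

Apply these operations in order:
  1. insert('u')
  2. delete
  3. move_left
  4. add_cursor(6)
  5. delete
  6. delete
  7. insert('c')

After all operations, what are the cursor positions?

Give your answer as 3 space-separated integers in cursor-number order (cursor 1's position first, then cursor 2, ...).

After op 1 (insert('u')): buffer="rukflgwur" (len 9), cursors c1@2 c2@8, authorship .1.....2.
After op 2 (delete): buffer="rkflgwr" (len 7), cursors c1@1 c2@6, authorship .......
After op 3 (move_left): buffer="rkflgwr" (len 7), cursors c1@0 c2@5, authorship .......
After op 4 (add_cursor(6)): buffer="rkflgwr" (len 7), cursors c1@0 c2@5 c3@6, authorship .......
After op 5 (delete): buffer="rkflr" (len 5), cursors c1@0 c2@4 c3@4, authorship .....
After op 6 (delete): buffer="rkr" (len 3), cursors c1@0 c2@2 c3@2, authorship ...
After op 7 (insert('c')): buffer="crkccr" (len 6), cursors c1@1 c2@5 c3@5, authorship 1..23.

Answer: 1 5 5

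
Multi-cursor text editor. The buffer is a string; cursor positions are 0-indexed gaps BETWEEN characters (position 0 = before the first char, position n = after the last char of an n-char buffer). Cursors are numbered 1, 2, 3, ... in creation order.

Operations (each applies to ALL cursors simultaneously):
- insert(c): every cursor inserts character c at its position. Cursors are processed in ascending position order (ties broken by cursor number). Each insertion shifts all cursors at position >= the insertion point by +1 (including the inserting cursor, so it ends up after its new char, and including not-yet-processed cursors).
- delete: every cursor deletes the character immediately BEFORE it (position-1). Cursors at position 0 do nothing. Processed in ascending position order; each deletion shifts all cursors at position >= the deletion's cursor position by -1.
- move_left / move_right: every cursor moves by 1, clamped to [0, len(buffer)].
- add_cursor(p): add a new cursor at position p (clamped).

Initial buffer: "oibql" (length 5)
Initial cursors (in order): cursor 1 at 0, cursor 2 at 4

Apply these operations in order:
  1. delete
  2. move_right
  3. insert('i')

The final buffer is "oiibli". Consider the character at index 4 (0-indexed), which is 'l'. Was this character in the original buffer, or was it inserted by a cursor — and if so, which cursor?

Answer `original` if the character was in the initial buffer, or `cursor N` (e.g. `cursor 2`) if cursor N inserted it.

Answer: original

Derivation:
After op 1 (delete): buffer="oibl" (len 4), cursors c1@0 c2@3, authorship ....
After op 2 (move_right): buffer="oibl" (len 4), cursors c1@1 c2@4, authorship ....
After op 3 (insert('i')): buffer="oiibli" (len 6), cursors c1@2 c2@6, authorship .1...2
Authorship (.=original, N=cursor N): . 1 . . . 2
Index 4: author = original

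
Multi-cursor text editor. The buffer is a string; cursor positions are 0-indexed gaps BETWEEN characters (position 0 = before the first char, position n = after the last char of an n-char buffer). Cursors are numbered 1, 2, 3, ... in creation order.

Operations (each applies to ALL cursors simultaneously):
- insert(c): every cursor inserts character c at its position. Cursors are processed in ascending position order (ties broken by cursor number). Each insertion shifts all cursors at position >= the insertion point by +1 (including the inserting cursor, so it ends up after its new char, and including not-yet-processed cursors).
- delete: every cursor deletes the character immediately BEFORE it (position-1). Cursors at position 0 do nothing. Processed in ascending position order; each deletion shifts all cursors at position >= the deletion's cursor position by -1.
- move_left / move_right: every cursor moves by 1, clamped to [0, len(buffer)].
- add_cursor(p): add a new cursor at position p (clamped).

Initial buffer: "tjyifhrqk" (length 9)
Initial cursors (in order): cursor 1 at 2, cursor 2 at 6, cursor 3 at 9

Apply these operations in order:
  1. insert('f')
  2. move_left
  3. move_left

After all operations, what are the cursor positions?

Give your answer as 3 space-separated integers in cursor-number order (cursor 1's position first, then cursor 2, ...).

Answer: 1 6 10

Derivation:
After op 1 (insert('f')): buffer="tjfyifhfrqkf" (len 12), cursors c1@3 c2@8 c3@12, authorship ..1....2...3
After op 2 (move_left): buffer="tjfyifhfrqkf" (len 12), cursors c1@2 c2@7 c3@11, authorship ..1....2...3
After op 3 (move_left): buffer="tjfyifhfrqkf" (len 12), cursors c1@1 c2@6 c3@10, authorship ..1....2...3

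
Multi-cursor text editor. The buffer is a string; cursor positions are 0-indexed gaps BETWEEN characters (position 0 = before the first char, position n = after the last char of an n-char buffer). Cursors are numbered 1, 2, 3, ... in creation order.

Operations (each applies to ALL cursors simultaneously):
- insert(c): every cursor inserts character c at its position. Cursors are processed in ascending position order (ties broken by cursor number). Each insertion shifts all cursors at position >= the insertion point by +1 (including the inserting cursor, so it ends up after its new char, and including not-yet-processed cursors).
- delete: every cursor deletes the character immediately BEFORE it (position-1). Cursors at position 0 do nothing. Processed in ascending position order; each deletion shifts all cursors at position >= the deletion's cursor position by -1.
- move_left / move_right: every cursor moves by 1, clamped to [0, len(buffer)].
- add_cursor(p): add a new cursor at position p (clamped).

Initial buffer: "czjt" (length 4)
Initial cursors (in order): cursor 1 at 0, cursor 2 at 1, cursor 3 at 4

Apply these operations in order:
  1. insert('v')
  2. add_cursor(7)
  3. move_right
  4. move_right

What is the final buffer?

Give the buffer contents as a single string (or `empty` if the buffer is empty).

After op 1 (insert('v')): buffer="vcvzjtv" (len 7), cursors c1@1 c2@3 c3@7, authorship 1.2...3
After op 2 (add_cursor(7)): buffer="vcvzjtv" (len 7), cursors c1@1 c2@3 c3@7 c4@7, authorship 1.2...3
After op 3 (move_right): buffer="vcvzjtv" (len 7), cursors c1@2 c2@4 c3@7 c4@7, authorship 1.2...3
After op 4 (move_right): buffer="vcvzjtv" (len 7), cursors c1@3 c2@5 c3@7 c4@7, authorship 1.2...3

Answer: vcvzjtv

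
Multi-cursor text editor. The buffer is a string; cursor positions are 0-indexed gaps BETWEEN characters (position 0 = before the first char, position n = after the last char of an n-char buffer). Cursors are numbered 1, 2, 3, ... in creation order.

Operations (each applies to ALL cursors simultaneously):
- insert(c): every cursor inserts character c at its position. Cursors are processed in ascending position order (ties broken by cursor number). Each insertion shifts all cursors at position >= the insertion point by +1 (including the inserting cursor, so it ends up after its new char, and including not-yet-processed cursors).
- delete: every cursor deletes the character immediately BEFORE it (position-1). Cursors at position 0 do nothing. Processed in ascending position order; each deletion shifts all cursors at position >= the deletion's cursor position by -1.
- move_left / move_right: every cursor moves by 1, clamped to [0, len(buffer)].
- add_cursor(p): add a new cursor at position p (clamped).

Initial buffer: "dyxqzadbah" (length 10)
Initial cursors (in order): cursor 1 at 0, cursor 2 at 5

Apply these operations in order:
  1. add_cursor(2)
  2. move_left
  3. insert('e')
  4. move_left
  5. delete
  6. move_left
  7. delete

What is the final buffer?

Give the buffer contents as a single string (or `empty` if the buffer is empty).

Answer: eexezadbah

Derivation:
After op 1 (add_cursor(2)): buffer="dyxqzadbah" (len 10), cursors c1@0 c3@2 c2@5, authorship ..........
After op 2 (move_left): buffer="dyxqzadbah" (len 10), cursors c1@0 c3@1 c2@4, authorship ..........
After op 3 (insert('e')): buffer="edeyxqezadbah" (len 13), cursors c1@1 c3@3 c2@7, authorship 1.3...2......
After op 4 (move_left): buffer="edeyxqezadbah" (len 13), cursors c1@0 c3@2 c2@6, authorship 1.3...2......
After op 5 (delete): buffer="eeyxezadbah" (len 11), cursors c1@0 c3@1 c2@4, authorship 13..2......
After op 6 (move_left): buffer="eeyxezadbah" (len 11), cursors c1@0 c3@0 c2@3, authorship 13..2......
After op 7 (delete): buffer="eexezadbah" (len 10), cursors c1@0 c3@0 c2@2, authorship 13.2......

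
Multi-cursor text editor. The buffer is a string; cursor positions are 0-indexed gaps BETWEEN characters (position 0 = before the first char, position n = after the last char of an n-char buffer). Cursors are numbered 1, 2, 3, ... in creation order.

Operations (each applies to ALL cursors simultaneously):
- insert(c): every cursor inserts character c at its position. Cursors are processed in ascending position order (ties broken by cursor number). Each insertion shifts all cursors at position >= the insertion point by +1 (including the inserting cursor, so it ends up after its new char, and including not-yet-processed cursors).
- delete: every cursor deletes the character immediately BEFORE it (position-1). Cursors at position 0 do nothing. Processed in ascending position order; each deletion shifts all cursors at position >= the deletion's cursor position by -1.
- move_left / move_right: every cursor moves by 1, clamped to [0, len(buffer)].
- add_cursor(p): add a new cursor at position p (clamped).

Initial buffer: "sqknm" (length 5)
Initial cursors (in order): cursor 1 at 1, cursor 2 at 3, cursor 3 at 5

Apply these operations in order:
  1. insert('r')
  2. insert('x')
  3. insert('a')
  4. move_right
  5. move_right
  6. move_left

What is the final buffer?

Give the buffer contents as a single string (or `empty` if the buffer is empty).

Answer: srxaqkrxanmrxa

Derivation:
After op 1 (insert('r')): buffer="srqkrnmr" (len 8), cursors c1@2 c2@5 c3@8, authorship .1..2..3
After op 2 (insert('x')): buffer="srxqkrxnmrx" (len 11), cursors c1@3 c2@7 c3@11, authorship .11..22..33
After op 3 (insert('a')): buffer="srxaqkrxanmrxa" (len 14), cursors c1@4 c2@9 c3@14, authorship .111..222..333
After op 4 (move_right): buffer="srxaqkrxanmrxa" (len 14), cursors c1@5 c2@10 c3@14, authorship .111..222..333
After op 5 (move_right): buffer="srxaqkrxanmrxa" (len 14), cursors c1@6 c2@11 c3@14, authorship .111..222..333
After op 6 (move_left): buffer="srxaqkrxanmrxa" (len 14), cursors c1@5 c2@10 c3@13, authorship .111..222..333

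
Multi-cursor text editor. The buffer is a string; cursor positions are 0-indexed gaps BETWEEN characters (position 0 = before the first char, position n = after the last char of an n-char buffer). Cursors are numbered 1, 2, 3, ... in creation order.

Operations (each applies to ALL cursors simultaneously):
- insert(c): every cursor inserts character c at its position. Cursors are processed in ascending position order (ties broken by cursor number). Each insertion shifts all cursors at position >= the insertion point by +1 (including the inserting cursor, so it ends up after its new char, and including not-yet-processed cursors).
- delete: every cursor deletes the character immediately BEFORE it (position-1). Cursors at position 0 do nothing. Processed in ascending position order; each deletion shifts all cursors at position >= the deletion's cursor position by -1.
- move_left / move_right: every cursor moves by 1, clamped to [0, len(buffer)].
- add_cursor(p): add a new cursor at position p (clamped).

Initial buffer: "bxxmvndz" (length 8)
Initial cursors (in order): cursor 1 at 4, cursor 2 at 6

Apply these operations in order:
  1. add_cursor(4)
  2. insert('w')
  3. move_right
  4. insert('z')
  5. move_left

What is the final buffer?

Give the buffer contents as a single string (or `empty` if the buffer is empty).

After op 1 (add_cursor(4)): buffer="bxxmvndz" (len 8), cursors c1@4 c3@4 c2@6, authorship ........
After op 2 (insert('w')): buffer="bxxmwwvnwdz" (len 11), cursors c1@6 c3@6 c2@9, authorship ....13..2..
After op 3 (move_right): buffer="bxxmwwvnwdz" (len 11), cursors c1@7 c3@7 c2@10, authorship ....13..2..
After op 4 (insert('z')): buffer="bxxmwwvzznwdzz" (len 14), cursors c1@9 c3@9 c2@13, authorship ....13.13.2.2.
After op 5 (move_left): buffer="bxxmwwvzznwdzz" (len 14), cursors c1@8 c3@8 c2@12, authorship ....13.13.2.2.

Answer: bxxmwwvzznwdzz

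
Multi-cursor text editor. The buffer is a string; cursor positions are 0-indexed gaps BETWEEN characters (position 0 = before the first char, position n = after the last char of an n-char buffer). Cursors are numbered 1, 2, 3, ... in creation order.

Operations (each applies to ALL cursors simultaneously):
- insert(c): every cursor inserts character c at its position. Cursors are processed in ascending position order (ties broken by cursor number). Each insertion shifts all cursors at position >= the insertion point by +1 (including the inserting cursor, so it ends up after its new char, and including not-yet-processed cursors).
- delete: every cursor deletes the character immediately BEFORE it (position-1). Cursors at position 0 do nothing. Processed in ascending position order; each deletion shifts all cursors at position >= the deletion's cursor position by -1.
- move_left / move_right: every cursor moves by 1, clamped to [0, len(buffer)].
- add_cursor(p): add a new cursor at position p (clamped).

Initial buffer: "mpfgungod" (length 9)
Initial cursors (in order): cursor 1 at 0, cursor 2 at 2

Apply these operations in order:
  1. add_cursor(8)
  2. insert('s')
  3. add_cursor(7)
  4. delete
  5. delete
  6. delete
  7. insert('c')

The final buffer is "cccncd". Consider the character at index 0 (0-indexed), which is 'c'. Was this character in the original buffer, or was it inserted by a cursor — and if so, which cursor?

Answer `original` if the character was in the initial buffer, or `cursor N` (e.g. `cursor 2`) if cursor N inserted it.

After op 1 (add_cursor(8)): buffer="mpfgungod" (len 9), cursors c1@0 c2@2 c3@8, authorship .........
After op 2 (insert('s')): buffer="smpsfgungosd" (len 12), cursors c1@1 c2@4 c3@11, authorship 1..2......3.
After op 3 (add_cursor(7)): buffer="smpsfgungosd" (len 12), cursors c1@1 c2@4 c4@7 c3@11, authorship 1..2......3.
After op 4 (delete): buffer="mpfgngod" (len 8), cursors c1@0 c2@2 c4@4 c3@7, authorship ........
After op 5 (delete): buffer="mfngd" (len 5), cursors c1@0 c2@1 c4@2 c3@4, authorship .....
After op 6 (delete): buffer="nd" (len 2), cursors c1@0 c2@0 c4@0 c3@1, authorship ..
After op 7 (insert('c')): buffer="cccncd" (len 6), cursors c1@3 c2@3 c4@3 c3@5, authorship 124.3.
Authorship (.=original, N=cursor N): 1 2 4 . 3 .
Index 0: author = 1

Answer: cursor 1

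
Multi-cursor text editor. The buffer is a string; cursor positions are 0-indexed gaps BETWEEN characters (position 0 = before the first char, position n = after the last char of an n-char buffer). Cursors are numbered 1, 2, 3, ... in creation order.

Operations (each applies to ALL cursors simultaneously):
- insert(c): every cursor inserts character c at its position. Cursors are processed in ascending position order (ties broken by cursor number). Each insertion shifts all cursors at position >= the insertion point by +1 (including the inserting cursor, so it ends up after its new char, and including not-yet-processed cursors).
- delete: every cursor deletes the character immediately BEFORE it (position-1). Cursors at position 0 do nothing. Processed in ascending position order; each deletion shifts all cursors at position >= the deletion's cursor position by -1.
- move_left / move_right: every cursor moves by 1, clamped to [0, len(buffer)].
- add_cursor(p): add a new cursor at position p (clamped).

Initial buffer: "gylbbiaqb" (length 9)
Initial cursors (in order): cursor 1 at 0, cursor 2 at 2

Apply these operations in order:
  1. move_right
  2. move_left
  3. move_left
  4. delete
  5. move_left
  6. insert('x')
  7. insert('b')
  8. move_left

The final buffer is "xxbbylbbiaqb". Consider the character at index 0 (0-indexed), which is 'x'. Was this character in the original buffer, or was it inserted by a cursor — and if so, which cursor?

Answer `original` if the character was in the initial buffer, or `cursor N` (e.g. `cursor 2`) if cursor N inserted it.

After op 1 (move_right): buffer="gylbbiaqb" (len 9), cursors c1@1 c2@3, authorship .........
After op 2 (move_left): buffer="gylbbiaqb" (len 9), cursors c1@0 c2@2, authorship .........
After op 3 (move_left): buffer="gylbbiaqb" (len 9), cursors c1@0 c2@1, authorship .........
After op 4 (delete): buffer="ylbbiaqb" (len 8), cursors c1@0 c2@0, authorship ........
After op 5 (move_left): buffer="ylbbiaqb" (len 8), cursors c1@0 c2@0, authorship ........
After op 6 (insert('x')): buffer="xxylbbiaqb" (len 10), cursors c1@2 c2@2, authorship 12........
After op 7 (insert('b')): buffer="xxbbylbbiaqb" (len 12), cursors c1@4 c2@4, authorship 1212........
After op 8 (move_left): buffer="xxbbylbbiaqb" (len 12), cursors c1@3 c2@3, authorship 1212........
Authorship (.=original, N=cursor N): 1 2 1 2 . . . . . . . .
Index 0: author = 1

Answer: cursor 1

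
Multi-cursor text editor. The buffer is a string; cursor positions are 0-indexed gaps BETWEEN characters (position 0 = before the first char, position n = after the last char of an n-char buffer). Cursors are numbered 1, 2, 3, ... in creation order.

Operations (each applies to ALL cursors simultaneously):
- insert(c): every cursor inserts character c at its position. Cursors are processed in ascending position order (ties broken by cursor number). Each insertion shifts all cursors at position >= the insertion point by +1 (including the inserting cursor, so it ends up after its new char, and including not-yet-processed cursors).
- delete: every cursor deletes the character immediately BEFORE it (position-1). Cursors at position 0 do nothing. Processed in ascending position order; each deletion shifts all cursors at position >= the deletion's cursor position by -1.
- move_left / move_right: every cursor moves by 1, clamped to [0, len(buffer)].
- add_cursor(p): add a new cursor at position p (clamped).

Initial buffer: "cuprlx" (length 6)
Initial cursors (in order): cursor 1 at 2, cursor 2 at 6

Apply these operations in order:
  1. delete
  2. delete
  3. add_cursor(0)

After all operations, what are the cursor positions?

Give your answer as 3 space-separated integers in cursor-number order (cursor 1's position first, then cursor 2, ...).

Answer: 0 2 0

Derivation:
After op 1 (delete): buffer="cprl" (len 4), cursors c1@1 c2@4, authorship ....
After op 2 (delete): buffer="pr" (len 2), cursors c1@0 c2@2, authorship ..
After op 3 (add_cursor(0)): buffer="pr" (len 2), cursors c1@0 c3@0 c2@2, authorship ..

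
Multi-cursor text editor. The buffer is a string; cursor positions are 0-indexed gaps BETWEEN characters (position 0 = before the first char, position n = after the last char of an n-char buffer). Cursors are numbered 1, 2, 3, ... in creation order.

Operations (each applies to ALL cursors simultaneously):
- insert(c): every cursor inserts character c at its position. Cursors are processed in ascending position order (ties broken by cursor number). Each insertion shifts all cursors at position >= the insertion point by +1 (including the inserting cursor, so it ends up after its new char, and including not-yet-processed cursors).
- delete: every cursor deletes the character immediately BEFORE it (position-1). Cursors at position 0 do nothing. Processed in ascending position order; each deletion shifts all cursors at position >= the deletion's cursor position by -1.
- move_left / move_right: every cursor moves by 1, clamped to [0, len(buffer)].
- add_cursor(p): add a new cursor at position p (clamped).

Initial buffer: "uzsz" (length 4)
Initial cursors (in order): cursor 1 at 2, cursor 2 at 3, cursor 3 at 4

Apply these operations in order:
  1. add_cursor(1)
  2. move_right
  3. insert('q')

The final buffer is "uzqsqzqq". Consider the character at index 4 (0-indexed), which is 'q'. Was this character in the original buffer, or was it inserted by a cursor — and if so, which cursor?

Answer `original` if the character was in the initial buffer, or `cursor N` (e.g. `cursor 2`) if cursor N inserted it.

After op 1 (add_cursor(1)): buffer="uzsz" (len 4), cursors c4@1 c1@2 c2@3 c3@4, authorship ....
After op 2 (move_right): buffer="uzsz" (len 4), cursors c4@2 c1@3 c2@4 c3@4, authorship ....
After op 3 (insert('q')): buffer="uzqsqzqq" (len 8), cursors c4@3 c1@5 c2@8 c3@8, authorship ..4.1.23
Authorship (.=original, N=cursor N): . . 4 . 1 . 2 3
Index 4: author = 1

Answer: cursor 1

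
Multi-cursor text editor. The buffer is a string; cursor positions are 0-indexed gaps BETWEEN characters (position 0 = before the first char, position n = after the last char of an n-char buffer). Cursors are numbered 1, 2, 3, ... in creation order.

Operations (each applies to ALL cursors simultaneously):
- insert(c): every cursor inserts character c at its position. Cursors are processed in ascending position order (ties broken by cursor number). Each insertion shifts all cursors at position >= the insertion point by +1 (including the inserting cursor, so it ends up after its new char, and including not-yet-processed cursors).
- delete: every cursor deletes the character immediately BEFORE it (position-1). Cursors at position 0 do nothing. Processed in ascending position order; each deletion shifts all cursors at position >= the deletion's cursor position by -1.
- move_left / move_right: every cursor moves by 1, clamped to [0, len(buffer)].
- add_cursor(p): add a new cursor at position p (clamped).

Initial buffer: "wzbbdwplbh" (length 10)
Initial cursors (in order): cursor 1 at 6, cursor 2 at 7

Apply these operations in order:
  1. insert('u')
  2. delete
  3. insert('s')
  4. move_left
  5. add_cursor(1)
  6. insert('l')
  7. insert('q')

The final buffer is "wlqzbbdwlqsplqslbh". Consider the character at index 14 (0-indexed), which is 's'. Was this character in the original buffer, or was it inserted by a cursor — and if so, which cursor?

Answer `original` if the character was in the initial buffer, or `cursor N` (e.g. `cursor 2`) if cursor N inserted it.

After op 1 (insert('u')): buffer="wzbbdwupulbh" (len 12), cursors c1@7 c2@9, authorship ......1.2...
After op 2 (delete): buffer="wzbbdwplbh" (len 10), cursors c1@6 c2@7, authorship ..........
After op 3 (insert('s')): buffer="wzbbdwspslbh" (len 12), cursors c1@7 c2@9, authorship ......1.2...
After op 4 (move_left): buffer="wzbbdwspslbh" (len 12), cursors c1@6 c2@8, authorship ......1.2...
After op 5 (add_cursor(1)): buffer="wzbbdwspslbh" (len 12), cursors c3@1 c1@6 c2@8, authorship ......1.2...
After op 6 (insert('l')): buffer="wlzbbdwlsplslbh" (len 15), cursors c3@2 c1@8 c2@11, authorship .3.....11.22...
After op 7 (insert('q')): buffer="wlqzbbdwlqsplqslbh" (len 18), cursors c3@3 c1@10 c2@14, authorship .33.....111.222...
Authorship (.=original, N=cursor N): . 3 3 . . . . . 1 1 1 . 2 2 2 . . .
Index 14: author = 2

Answer: cursor 2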